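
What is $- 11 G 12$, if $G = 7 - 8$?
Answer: $132$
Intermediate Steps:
$G = -1$
$- 11 G 12 = \left(-11\right) \left(-1\right) 12 = 11 \cdot 12 = 132$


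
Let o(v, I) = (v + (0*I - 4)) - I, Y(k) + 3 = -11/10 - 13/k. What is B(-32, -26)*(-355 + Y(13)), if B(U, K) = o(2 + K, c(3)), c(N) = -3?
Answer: 18005/2 ≈ 9002.5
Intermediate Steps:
Y(k) = -41/10 - 13/k (Y(k) = -3 + (-11/10 - 13/k) = -41/10 - 13/k)
o(v, I) = -4 + v - I (o(v, I) = (v + (0 - 4)) - I = (v - 4) - I = (-4 + v) - I = -4 + v - I)
B(U, K) = 1 + K (B(U, K) = -4 + (2 + K) - 1*(-3) = -4 + (2 + K) + 3 = 1 + K)
B(-32, -26)*(-355 + Y(13)) = (1 - 26)*(-355 + (-41/10 - 13/13)) = -25*(-355 + (-41/10 - 13*1/13)) = -25*(-355 + (-41/10 - 1)) = -25*(-355 - 51/10) = -25*(-3601/10) = 18005/2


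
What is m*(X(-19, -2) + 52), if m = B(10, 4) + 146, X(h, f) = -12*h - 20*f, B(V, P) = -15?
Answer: 41920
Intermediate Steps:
X(h, f) = -20*f - 12*h
m = 131 (m = -15 + 146 = 131)
m*(X(-19, -2) + 52) = 131*((-20*(-2) - 12*(-19)) + 52) = 131*((40 + 228) + 52) = 131*(268 + 52) = 131*320 = 41920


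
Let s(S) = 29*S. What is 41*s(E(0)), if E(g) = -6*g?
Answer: 0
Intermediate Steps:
41*s(E(0)) = 41*(29*(-6*0)) = 41*(29*0) = 41*0 = 0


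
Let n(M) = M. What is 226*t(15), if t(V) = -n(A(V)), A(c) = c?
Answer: -3390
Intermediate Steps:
t(V) = -V
226*t(15) = 226*(-1*15) = 226*(-15) = -3390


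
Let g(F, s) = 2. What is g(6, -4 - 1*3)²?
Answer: 4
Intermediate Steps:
g(6, -4 - 1*3)² = 2² = 4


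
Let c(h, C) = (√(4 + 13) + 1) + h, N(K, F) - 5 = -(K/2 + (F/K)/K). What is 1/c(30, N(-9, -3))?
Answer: 31/944 - √17/944 ≈ 0.028471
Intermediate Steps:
N(K, F) = 5 - K/2 - F/K² (N(K, F) = 5 - (K/2 + (F/K)/K) = 5 - (K*(½) + F/K²) = 5 - (K/2 + F/K²) = 5 + (-K/2 - F/K²) = 5 - K/2 - F/K²)
c(h, C) = 1 + h + √17 (c(h, C) = (√17 + 1) + h = (1 + √17) + h = 1 + h + √17)
1/c(30, N(-9, -3)) = 1/(1 + 30 + √17) = 1/(31 + √17)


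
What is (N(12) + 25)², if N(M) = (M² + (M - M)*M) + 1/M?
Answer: 4116841/144 ≈ 28589.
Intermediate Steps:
N(M) = 1/M + M² (N(M) = (M² + 0*M) + 1/M = (M² + 0) + 1/M = M² + 1/M = 1/M + M²)
(N(12) + 25)² = ((1 + 12³)/12 + 25)² = ((1 + 1728)/12 + 25)² = ((1/12)*1729 + 25)² = (1729/12 + 25)² = (2029/12)² = 4116841/144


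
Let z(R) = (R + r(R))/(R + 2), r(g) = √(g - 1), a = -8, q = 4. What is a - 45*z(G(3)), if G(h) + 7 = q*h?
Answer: -53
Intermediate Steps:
G(h) = -7 + 4*h
r(g) = √(-1 + g)
z(R) = (R + √(-1 + R))/(2 + R) (z(R) = (R + √(-1 + R))/(R + 2) = (R + √(-1 + R))/(2 + R))
a - 45*z(G(3)) = -8 - 45*((-7 + 4*3) + √(-1 + (-7 + 4*3)))/(2 + (-7 + 4*3)) = -8 - 45*((-7 + 12) + √(-1 + (-7 + 12)))/(2 + (-7 + 12)) = -8 - 45*(5 + √(-1 + 5))/(2 + 5) = -8 - 45*(5 + √4)/7 = -8 - 45*(5 + 2)/7 = -8 - 45*7/7 = -8 - 45*1 = -8 - 45 = -53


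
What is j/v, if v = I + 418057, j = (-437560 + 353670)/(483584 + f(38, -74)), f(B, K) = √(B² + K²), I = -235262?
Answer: -1014196544/1068681163396753 + 8389*√1730/2137362326793506 ≈ -9.4885e-7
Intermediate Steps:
j = -83890/(483584 + 2*√1730) (j = (-437560 + 353670)/(483584 + √(38² + (-74)²)) = -83890/(483584 + √(1444 + 5476)) = -83890/(483584 + √6920) = -83890/(483584 + 2*√1730) ≈ -0.17345)
v = 182795 (v = -235262 + 418057 = 182795)
j/v = (-5070982720/29231684767 + 41945*√1730/58463369534)/182795 = (-5070982720/29231684767 + 41945*√1730/58463369534)*(1/182795) = -1014196544/1068681163396753 + 8389*√1730/2137362326793506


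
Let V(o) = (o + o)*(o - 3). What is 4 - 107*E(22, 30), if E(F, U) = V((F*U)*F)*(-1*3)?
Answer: 135325151284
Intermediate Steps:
V(o) = 2*o*(-3 + o) (V(o) = (2*o)*(-3 + o) = 2*o*(-3 + o))
E(F, U) = -6*U*F²*(-3 + U*F²) (E(F, U) = (2*((F*U)*F)*(-3 + (F*U)*F))*(-1*3) = (2*(U*F²)*(-3 + U*F²))*(-3) = (2*U*F²*(-3 + U*F²))*(-3) = -6*U*F²*(-3 + U*F²))
4 - 107*E(22, 30) = 4 - 642*30*22²*(3 - 1*30*22²) = 4 - 642*30*484*(3 - 1*30*484) = 4 - 642*30*484*(3 - 14520) = 4 - 642*30*484*(-14517) = 4 - 107*(-1264721040) = 4 + 135325151280 = 135325151284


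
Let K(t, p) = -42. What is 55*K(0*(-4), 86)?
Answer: -2310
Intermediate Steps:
55*K(0*(-4), 86) = 55*(-42) = -2310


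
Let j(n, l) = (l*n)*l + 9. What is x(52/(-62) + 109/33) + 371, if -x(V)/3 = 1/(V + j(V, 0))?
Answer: 4348019/11728 ≈ 370.74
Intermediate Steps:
j(n, l) = 9 + n*l**2 (j(n, l) = n*l**2 + 9 = 9 + n*l**2)
x(V) = -3/(9 + V) (x(V) = -3/(V + (9 + V*0**2)) = -3/(V + (9 + V*0)) = -3/(V + (9 + 0)) = -3/(V + 9) = -3/(9 + V))
x(52/(-62) + 109/33) + 371 = -3/(9 + (52/(-62) + 109/33)) + 371 = -3/(9 + (52*(-1/62) + 109*(1/33))) + 371 = -3/(9 + (-26/31 + 109/33)) + 371 = -3/(9 + 2521/1023) + 371 = -3/11728/1023 + 371 = -3*1023/11728 + 371 = -3069/11728 + 371 = 4348019/11728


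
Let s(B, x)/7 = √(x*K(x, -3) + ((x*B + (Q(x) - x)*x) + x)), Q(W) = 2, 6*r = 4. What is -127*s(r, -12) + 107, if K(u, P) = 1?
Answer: 107 - 8890*I*√2 ≈ 107.0 - 12572.0*I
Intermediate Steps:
r = ⅔ (r = (⅙)*4 = ⅔ ≈ 0.66667)
s(B, x) = 7*√(2*x + B*x + x*(2 - x)) (s(B, x) = 7*√(x*1 + ((x*B + (2 - x)*x) + x)) = 7*√(x + ((B*x + x*(2 - x)) + x)) = 7*√(x + (x + B*x + x*(2 - x))) = 7*√(2*x + B*x + x*(2 - x)))
-127*s(r, -12) + 107 = -889*√(-12*(4 + ⅔ - 1*(-12))) + 107 = -889*√(-12*(4 + ⅔ + 12)) + 107 = -889*√(-12*50/3) + 107 = -889*√(-200) + 107 = -889*10*I*√2 + 107 = -8890*I*√2 + 107 = 107 - 8890*I*√2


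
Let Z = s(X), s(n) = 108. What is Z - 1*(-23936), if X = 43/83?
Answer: 24044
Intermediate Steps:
X = 43/83 (X = 43*(1/83) = 43/83 ≈ 0.51807)
Z = 108
Z - 1*(-23936) = 108 - 1*(-23936) = 108 + 23936 = 24044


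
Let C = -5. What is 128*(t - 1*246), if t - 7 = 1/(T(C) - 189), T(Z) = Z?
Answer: -2967488/97 ≈ -30593.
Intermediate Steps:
t = 1357/194 (t = 7 + 1/(-5 - 189) = 7 + 1/(-194) = 7 - 1/194 = 1357/194 ≈ 6.9948)
128*(t - 1*246) = 128*(1357/194 - 1*246) = 128*(1357/194 - 246) = 128*(-46367/194) = -2967488/97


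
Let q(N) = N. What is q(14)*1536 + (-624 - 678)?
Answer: 20202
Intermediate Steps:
q(14)*1536 + (-624 - 678) = 14*1536 + (-624 - 678) = 21504 - 1302 = 20202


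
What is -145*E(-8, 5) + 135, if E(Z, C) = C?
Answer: -590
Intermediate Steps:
-145*E(-8, 5) + 135 = -145*5 + 135 = -725 + 135 = -590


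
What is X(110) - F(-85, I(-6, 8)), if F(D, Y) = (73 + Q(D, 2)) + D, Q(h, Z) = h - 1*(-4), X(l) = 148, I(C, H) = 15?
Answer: 241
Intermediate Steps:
Q(h, Z) = 4 + h (Q(h, Z) = h + 4 = 4 + h)
F(D, Y) = 77 + 2*D (F(D, Y) = (73 + (4 + D)) + D = (77 + D) + D = 77 + 2*D)
X(110) - F(-85, I(-6, 8)) = 148 - (77 + 2*(-85)) = 148 - (77 - 170) = 148 - 1*(-93) = 148 + 93 = 241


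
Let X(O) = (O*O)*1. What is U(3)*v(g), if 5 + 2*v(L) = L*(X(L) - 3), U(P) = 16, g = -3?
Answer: -184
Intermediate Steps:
X(O) = O² (X(O) = O²*1 = O²)
v(L) = -5/2 + L*(-3 + L²)/2 (v(L) = -5/2 + (L*(L² - 3))/2 = -5/2 + (L*(-3 + L²))/2 = -5/2 + L*(-3 + L²)/2)
U(3)*v(g) = 16*(-5/2 + (½)*(-3)³ - 3/2*(-3)) = 16*(-5/2 + (½)*(-27) + 9/2) = 16*(-5/2 - 27/2 + 9/2) = 16*(-23/2) = -184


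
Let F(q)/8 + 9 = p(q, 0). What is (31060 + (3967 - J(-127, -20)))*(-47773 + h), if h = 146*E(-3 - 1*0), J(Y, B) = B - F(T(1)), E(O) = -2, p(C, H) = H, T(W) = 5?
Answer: -1681073375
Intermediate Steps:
F(q) = -72 (F(q) = -72 + 8*0 = -72 + 0 = -72)
J(Y, B) = 72 + B (J(Y, B) = B - 1*(-72) = B + 72 = 72 + B)
h = -292 (h = 146*(-2) = -292)
(31060 + (3967 - J(-127, -20)))*(-47773 + h) = (31060 + (3967 - (72 - 20)))*(-47773 - 292) = (31060 + (3967 - 1*52))*(-48065) = (31060 + (3967 - 52))*(-48065) = (31060 + 3915)*(-48065) = 34975*(-48065) = -1681073375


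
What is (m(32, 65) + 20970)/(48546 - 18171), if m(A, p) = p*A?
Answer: 922/1215 ≈ 0.75885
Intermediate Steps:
m(A, p) = A*p
(m(32, 65) + 20970)/(48546 - 18171) = (32*65 + 20970)/(48546 - 18171) = (2080 + 20970)/30375 = 23050*(1/30375) = 922/1215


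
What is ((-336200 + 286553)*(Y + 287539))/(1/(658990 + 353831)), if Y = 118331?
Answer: -20408573961777690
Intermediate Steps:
((-336200 + 286553)*(Y + 287539))/(1/(658990 + 353831)) = ((-336200 + 286553)*(118331 + 287539))/(1/(658990 + 353831)) = (-49647*405870)/(1/1012821) = -20150227890/1/1012821 = -20150227890*1012821 = -20408573961777690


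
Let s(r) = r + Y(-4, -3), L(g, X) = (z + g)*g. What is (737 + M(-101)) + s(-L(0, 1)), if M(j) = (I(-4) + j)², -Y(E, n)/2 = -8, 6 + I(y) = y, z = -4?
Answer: 13074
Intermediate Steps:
I(y) = -6 + y
Y(E, n) = 16 (Y(E, n) = -2*(-8) = 16)
M(j) = (-10 + j)² (M(j) = ((-6 - 4) + j)² = (-10 + j)²)
L(g, X) = g*(-4 + g) (L(g, X) = (-4 + g)*g = g*(-4 + g))
s(r) = 16 + r (s(r) = r + 16 = 16 + r)
(737 + M(-101)) + s(-L(0, 1)) = (737 + (-10 - 101)²) + (16 - 0*(-4 + 0)) = (737 + (-111)²) + (16 - 0*(-4)) = (737 + 12321) + (16 - 1*0) = 13058 + (16 + 0) = 13058 + 16 = 13074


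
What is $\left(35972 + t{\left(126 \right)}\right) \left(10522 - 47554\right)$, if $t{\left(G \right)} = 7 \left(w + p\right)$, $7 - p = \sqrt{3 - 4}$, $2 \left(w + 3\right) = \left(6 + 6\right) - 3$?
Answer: $-1334318508 + 259224 i \approx -1.3343 \cdot 10^{9} + 2.5922 \cdot 10^{5} i$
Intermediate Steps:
$w = \frac{3}{2}$ ($w = -3 + \frac{\left(6 + 6\right) - 3}{2} = -3 + \frac{12 - 3}{2} = -3 + \frac{1}{2} \cdot 9 = -3 + \frac{9}{2} = \frac{3}{2} \approx 1.5$)
$p = 7 - i$ ($p = 7 - \sqrt{3 - 4} = 7 - \sqrt{-1} = 7 - i \approx 7.0 - 1.0 i$)
$t{\left(G \right)} = \frac{119}{2} - 7 i$ ($t{\left(G \right)} = 7 \left(\frac{3}{2} + \left(7 - i\right)\right) = 7 \left(\frac{17}{2} - i\right) = \frac{119}{2} - 7 i$)
$\left(35972 + t{\left(126 \right)}\right) \left(10522 - 47554\right) = \left(35972 + \left(\frac{119}{2} - 7 i\right)\right) \left(10522 - 47554\right) = \left(\frac{72063}{2} - 7 i\right) \left(10522 - 47554\right) = \left(\frac{72063}{2} - 7 i\right) \left(-37032\right) = -1334318508 + 259224 i$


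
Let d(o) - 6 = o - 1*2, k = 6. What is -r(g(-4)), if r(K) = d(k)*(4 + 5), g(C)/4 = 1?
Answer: -90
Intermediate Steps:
d(o) = 4 + o (d(o) = 6 + (o - 1*2) = 6 + (o - 2) = 6 + (-2 + o) = 4 + o)
g(C) = 4 (g(C) = 4*1 = 4)
r(K) = 90 (r(K) = (4 + 6)*(4 + 5) = 10*9 = 90)
-r(g(-4)) = -1*90 = -90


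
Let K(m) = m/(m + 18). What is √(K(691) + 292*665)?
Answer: √97611086499/709 ≈ 440.66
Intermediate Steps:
K(m) = m/(18 + m)
√(K(691) + 292*665) = √(691/(18 + 691) + 292*665) = √(691/709 + 194180) = √(137674311/709) = √97611086499/709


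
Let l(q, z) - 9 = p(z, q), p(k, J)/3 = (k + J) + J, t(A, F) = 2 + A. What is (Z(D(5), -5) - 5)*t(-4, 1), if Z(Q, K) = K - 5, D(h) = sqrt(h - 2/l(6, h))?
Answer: 30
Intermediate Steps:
p(k, J) = 3*k + 6*J (p(k, J) = 3*((k + J) + J) = 3*((J + k) + J) = 3*(k + 2*J) = 3*k + 6*J)
l(q, z) = 9 + 3*z + 6*q (l(q, z) = 9 + (3*z + 6*q) = 9 + 3*z + 6*q)
D(h) = sqrt(h - 2/(45 + 3*h)) (D(h) = sqrt(h - 2/(9 + 3*h + 6*6)) = sqrt(h - 2/(9 + 3*h + 36)) = sqrt(h - 2/(45 + 3*h)))
Z(Q, K) = -5 + K
(Z(D(5), -5) - 5)*t(-4, 1) = ((-5 - 5) - 5)*(2 - 4) = (-10 - 5)*(-2) = -15*(-2) = 30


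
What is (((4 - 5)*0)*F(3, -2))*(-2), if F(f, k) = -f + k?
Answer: 0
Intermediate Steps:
F(f, k) = k - f
(((4 - 5)*0)*F(3, -2))*(-2) = (((4 - 5)*0)*(-2 - 1*3))*(-2) = ((-1*0)*(-2 - 3))*(-2) = (0*(-5))*(-2) = 0*(-2) = 0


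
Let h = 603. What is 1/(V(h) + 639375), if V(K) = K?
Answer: 1/639978 ≈ 1.5626e-6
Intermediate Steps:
1/(V(h) + 639375) = 1/(603 + 639375) = 1/639978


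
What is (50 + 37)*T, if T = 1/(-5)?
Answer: -87/5 ≈ -17.400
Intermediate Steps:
T = -⅕ ≈ -0.20000
(50 + 37)*T = (50 + 37)*(-⅕) = 87*(-⅕) = -87/5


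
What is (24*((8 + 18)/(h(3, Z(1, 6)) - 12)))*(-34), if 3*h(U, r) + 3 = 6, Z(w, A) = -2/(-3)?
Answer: 21216/11 ≈ 1928.7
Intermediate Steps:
Z(w, A) = 2/3 (Z(w, A) = -2*(-1/3) = 2/3)
h(U, r) = 1 (h(U, r) = -1 + (1/3)*6 = -1 + 2 = 1)
(24*((8 + 18)/(h(3, Z(1, 6)) - 12)))*(-34) = (24*((8 + 18)/(1 - 12)))*(-34) = (24*(26/(-11)))*(-34) = (24*(26*(-1/11)))*(-34) = (24*(-26/11))*(-34) = -624/11*(-34) = 21216/11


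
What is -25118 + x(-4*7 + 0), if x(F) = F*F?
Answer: -24334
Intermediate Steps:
x(F) = F²
-25118 + x(-4*7 + 0) = -25118 + (-4*7 + 0)² = -25118 + (-28 + 0)² = -25118 + (-28)² = -25118 + 784 = -24334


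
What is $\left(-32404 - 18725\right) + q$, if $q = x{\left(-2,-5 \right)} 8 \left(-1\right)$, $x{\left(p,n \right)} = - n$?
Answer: $-51169$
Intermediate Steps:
$q = -40$ ($q = \left(-1\right) \left(-5\right) 8 \left(-1\right) = 5 \cdot 8 \left(-1\right) = 40 \left(-1\right) = -40$)
$\left(-32404 - 18725\right) + q = \left(-32404 - 18725\right) - 40 = -51129 - 40 = -51169$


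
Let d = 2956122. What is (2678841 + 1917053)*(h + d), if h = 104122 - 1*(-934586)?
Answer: 18359815228020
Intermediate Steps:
h = 1038708 (h = 104122 + 934586 = 1038708)
(2678841 + 1917053)*(h + d) = (2678841 + 1917053)*(1038708 + 2956122) = 4595894*3994830 = 18359815228020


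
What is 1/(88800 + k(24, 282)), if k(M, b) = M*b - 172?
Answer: 1/95396 ≈ 1.0483e-5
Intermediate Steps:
k(M, b) = -172 + M*b
1/(88800 + k(24, 282)) = 1/(88800 + (-172 + 24*282)) = 1/(88800 + (-172 + 6768)) = 1/(88800 + 6596) = 1/95396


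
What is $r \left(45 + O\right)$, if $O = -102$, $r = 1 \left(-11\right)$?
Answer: $627$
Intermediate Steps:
$r = -11$
$r \left(45 + O\right) = - 11 \left(45 - 102\right) = \left(-11\right) \left(-57\right) = 627$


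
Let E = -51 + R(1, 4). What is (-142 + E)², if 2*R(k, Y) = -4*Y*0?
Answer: 37249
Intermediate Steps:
R(k, Y) = 0 (R(k, Y) = (-4*Y*0)/2 = (½)*0 = 0)
E = -51 (E = -51 + 0 = -51)
(-142 + E)² = (-142 - 51)² = (-193)² = 37249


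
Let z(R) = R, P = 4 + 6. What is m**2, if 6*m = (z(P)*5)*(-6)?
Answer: 2500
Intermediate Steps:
P = 10
m = -50 (m = ((10*5)*(-6))/6 = (50*(-6))/6 = (1/6)*(-300) = -50)
m**2 = (-50)**2 = 2500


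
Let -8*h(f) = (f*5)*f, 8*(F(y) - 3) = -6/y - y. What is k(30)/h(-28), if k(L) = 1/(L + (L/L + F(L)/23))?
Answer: -92/1395961 ≈ -6.5904e-5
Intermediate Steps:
F(y) = 3 - 3/(4*y) - y/8 (F(y) = 3 + (-6/y - y)/8 = 3 + (-y - 6/y)/8 = 3 + (-3/(4*y) - y/8) = 3 - 3/(4*y) - y/8)
k(L) = 1/(26/23 - 3/(92*L) + 183*L/184) (k(L) = 1/(L + (L/L + (3 - 3/(4*L) - L/8)/23)) = 1/(L + (1 + (3 - 3/(4*L) - L/8)*(1/23))) = 1/(L + (1 + (3/23 - 3/(92*L) - L/184))) = 1/(L + (26/23 - 3/(92*L) - L/184)) = 1/(26/23 - 3/(92*L) + 183*L/184))
h(f) = -5*f²/8 (h(f) = -f*5*f/8 = -5*f*f/8 = -5*f²/8)
k(30)/h(-28) = (184*30/(-6 + 183*30² + 208*30))/((-5/8*(-28)²)) = (184*30/(-6 + 183*900 + 6240))/((-5/8*784)) = (184*30/(-6 + 164700 + 6240))/(-490) = (184*30/170934)*(-1/490) = (184*30*(1/170934))*(-1/490) = (920/28489)*(-1/490) = -92/1395961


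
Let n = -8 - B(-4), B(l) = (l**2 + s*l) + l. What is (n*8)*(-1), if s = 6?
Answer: -32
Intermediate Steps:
B(l) = l**2 + 7*l (B(l) = (l**2 + 6*l) + l = l**2 + 7*l)
n = 4 (n = -8 - (-4)*(7 - 4) = -8 - (-4)*3 = -8 - 1*(-12) = -8 + 12 = 4)
(n*8)*(-1) = (4*8)*(-1) = 32*(-1) = -32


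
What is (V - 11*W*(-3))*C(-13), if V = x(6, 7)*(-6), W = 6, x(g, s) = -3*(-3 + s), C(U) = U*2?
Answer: -7020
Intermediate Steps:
C(U) = 2*U
x(g, s) = 9 - 3*s
V = 72 (V = (9 - 3*7)*(-6) = (9 - 21)*(-6) = -12*(-6) = 72)
(V - 11*W*(-3))*C(-13) = (72 - 11*6*(-3))*(2*(-13)) = (72 - 66*(-3))*(-26) = (72 + 198)*(-26) = 270*(-26) = -7020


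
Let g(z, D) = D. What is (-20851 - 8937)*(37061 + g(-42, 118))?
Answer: -1107488052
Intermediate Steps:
(-20851 - 8937)*(37061 + g(-42, 118)) = (-20851 - 8937)*(37061 + 118) = -29788*37179 = -1107488052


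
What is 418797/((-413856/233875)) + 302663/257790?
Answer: -467581709827643/1975702560 ≈ -2.3667e+5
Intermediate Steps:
418797/((-413856/233875)) + 302663/257790 = 418797/((-413856*1/233875)) + 302663*(1/257790) = 418797/(-413856/233875) + 302663/257790 = 418797*(-233875/413856) + 302663/257790 = -3627635125/15328 + 302663/257790 = -467581709827643/1975702560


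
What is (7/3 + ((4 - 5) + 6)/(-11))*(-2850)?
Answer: -58900/11 ≈ -5354.5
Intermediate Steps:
(7/3 + ((4 - 5) + 6)/(-11))*(-2850) = (7*(⅓) + (-1 + 6)*(-1/11))*(-2850) = (7/3 + 5*(-1/11))*(-2850) = (7/3 - 5/11)*(-2850) = (62/33)*(-2850) = -58900/11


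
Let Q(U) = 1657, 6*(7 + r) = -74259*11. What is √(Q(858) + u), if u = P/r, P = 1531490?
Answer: √122025312073253/272297 ≈ 40.568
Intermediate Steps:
r = -272297/2 (r = -7 + (-74259*11)/6 = -7 + (⅙)*(-816849) = -7 - 272283/2 = -272297/2 ≈ -1.3615e+5)
u = -3062980/272297 (u = 1531490/(-272297/2) = 1531490*(-2/272297) = -3062980/272297 ≈ -11.249)
√(Q(858) + u) = √(1657 - 3062980/272297) = √(448133149/272297) = √122025312073253/272297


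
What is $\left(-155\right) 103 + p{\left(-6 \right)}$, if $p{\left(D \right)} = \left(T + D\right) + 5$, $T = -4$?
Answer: $-15970$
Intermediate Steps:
$p{\left(D \right)} = 1 + D$ ($p{\left(D \right)} = \left(-4 + D\right) + 5 = 1 + D$)
$\left(-155\right) 103 + p{\left(-6 \right)} = \left(-155\right) 103 + \left(1 - 6\right) = -15965 - 5 = -15970$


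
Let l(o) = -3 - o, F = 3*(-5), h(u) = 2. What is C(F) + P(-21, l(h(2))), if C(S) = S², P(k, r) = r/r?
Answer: 226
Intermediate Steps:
F = -15
P(k, r) = 1
C(F) + P(-21, l(h(2))) = (-15)² + 1 = 225 + 1 = 226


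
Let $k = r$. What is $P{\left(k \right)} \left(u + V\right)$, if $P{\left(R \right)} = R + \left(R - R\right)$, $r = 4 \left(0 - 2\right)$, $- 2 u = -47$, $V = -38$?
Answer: $116$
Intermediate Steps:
$u = \frac{47}{2}$ ($u = \left(- \frac{1}{2}\right) \left(-47\right) = \frac{47}{2} \approx 23.5$)
$r = -8$ ($r = 4 \left(-2\right) = -8$)
$k = -8$
$P{\left(R \right)} = R$ ($P{\left(R \right)} = R + 0 = R$)
$P{\left(k \right)} \left(u + V\right) = - 8 \left(\frac{47}{2} - 38\right) = \left(-8\right) \left(- \frac{29}{2}\right) = 116$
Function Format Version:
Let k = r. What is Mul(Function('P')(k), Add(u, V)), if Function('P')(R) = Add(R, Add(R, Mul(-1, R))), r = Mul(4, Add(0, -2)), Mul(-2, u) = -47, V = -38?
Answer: 116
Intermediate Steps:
u = Rational(47, 2) (u = Mul(Rational(-1, 2), -47) = Rational(47, 2) ≈ 23.500)
r = -8 (r = Mul(4, -2) = -8)
k = -8
Function('P')(R) = R (Function('P')(R) = Add(R, 0) = R)
Mul(Function('P')(k), Add(u, V)) = Mul(-8, Add(Rational(47, 2), -38)) = Mul(-8, Rational(-29, 2)) = 116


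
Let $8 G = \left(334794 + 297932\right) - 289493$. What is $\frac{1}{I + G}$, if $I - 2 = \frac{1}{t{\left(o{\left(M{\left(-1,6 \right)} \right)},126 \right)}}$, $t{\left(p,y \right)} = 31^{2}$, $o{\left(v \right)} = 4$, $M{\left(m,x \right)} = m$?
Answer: $\frac{7688}{329862297} \approx 2.3307 \cdot 10^{-5}$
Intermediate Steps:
$t{\left(p,y \right)} = 961$
$I = \frac{1923}{961}$ ($I = 2 + \frac{1}{961} = \frac{1923}{961} \approx 2.001$)
$G = \frac{343233}{8}$ ($G = \frac{\left(334794 + 297932\right) - 289493}{8} = \frac{632726 - 289493}{8} = \frac{1}{8} \cdot 343233 = \frac{343233}{8} \approx 42904.0$)
$\frac{1}{I + G} = \frac{1}{\frac{1923}{961} + \frac{343233}{8}} = \frac{1}{\frac{329862297}{7688}} = \frac{7688}{329862297}$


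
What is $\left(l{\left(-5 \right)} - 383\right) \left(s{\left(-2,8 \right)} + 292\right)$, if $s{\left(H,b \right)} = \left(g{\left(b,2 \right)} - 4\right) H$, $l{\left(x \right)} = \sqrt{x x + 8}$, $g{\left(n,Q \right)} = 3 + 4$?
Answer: $-109538 + 286 \sqrt{33} \approx -1.079 \cdot 10^{5}$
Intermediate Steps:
$g{\left(n,Q \right)} = 7$
$l{\left(x \right)} = \sqrt{8 + x^{2}}$ ($l{\left(x \right)} = \sqrt{x^{2} + 8} = \sqrt{8 + x^{2}}$)
$s{\left(H,b \right)} = 3 H$ ($s{\left(H,b \right)} = \left(7 - 4\right) H = 3 H$)
$\left(l{\left(-5 \right)} - 383\right) \left(s{\left(-2,8 \right)} + 292\right) = \left(\sqrt{8 + \left(-5\right)^{2}} - 383\right) \left(3 \left(-2\right) + 292\right) = \left(\sqrt{8 + 25} - 383\right) \left(-6 + 292\right) = \left(\sqrt{33} - 383\right) 286 = \left(-383 + \sqrt{33}\right) 286 = -109538 + 286 \sqrt{33}$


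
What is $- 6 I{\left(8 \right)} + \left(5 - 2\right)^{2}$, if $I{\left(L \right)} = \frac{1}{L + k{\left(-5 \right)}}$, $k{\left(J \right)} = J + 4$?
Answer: $\frac{57}{7} \approx 8.1429$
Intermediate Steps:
$k{\left(J \right)} = 4 + J$
$I{\left(L \right)} = \frac{1}{-1 + L}$ ($I{\left(L \right)} = \frac{1}{L + \left(4 - 5\right)} = \frac{1}{L - 1} = \frac{1}{-1 + L}$)
$- 6 I{\left(8 \right)} + \left(5 - 2\right)^{2} = - \frac{6}{-1 + 8} + \left(5 - 2\right)^{2} = - \frac{6}{7} + 3^{2} = \left(-6\right) \frac{1}{7} + 9 = - \frac{6}{7} + 9 = \frac{57}{7}$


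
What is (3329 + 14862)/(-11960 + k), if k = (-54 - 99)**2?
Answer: 18191/11449 ≈ 1.5889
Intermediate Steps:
k = 23409 (k = (-153)**2 = 23409)
(3329 + 14862)/(-11960 + k) = (3329 + 14862)/(-11960 + 23409) = 18191/11449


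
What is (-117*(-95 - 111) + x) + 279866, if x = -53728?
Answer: 250240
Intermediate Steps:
(-117*(-95 - 111) + x) + 279866 = (-117*(-95 - 111) - 53728) + 279866 = (-117*(-206) - 53728) + 279866 = (24102 - 53728) + 279866 = -29626 + 279866 = 250240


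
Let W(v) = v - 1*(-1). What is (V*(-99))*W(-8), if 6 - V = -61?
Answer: 46431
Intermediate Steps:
V = 67 (V = 6 - 1*(-61) = 6 + 61 = 67)
W(v) = 1 + v (W(v) = v + 1 = 1 + v)
(V*(-99))*W(-8) = (67*(-99))*(1 - 8) = -6633*(-7) = 46431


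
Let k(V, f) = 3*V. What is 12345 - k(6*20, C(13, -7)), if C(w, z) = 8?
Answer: 11985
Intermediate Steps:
12345 - k(6*20, C(13, -7)) = 12345 - 3*6*20 = 12345 - 3*120 = 12345 - 1*360 = 12345 - 360 = 11985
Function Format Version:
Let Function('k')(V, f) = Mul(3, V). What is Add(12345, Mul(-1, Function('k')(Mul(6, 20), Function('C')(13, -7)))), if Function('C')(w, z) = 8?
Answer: 11985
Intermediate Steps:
Add(12345, Mul(-1, Function('k')(Mul(6, 20), Function('C')(13, -7)))) = Add(12345, Mul(-1, Mul(3, Mul(6, 20)))) = Add(12345, Mul(-1, Mul(3, 120))) = Add(12345, Mul(-1, 360)) = Add(12345, -360) = 11985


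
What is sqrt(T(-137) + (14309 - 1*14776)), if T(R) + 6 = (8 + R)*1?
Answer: I*sqrt(602) ≈ 24.536*I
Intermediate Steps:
T(R) = 2 + R (T(R) = -6 + (8 + R)*1 = -6 + (8 + R) = 2 + R)
sqrt(T(-137) + (14309 - 1*14776)) = sqrt((2 - 137) + (14309 - 1*14776)) = sqrt(-135 + (14309 - 14776)) = sqrt(-135 - 467) = sqrt(-602) = I*sqrt(602)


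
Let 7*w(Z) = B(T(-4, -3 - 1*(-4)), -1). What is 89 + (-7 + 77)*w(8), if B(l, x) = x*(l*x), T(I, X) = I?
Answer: 49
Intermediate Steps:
B(l, x) = l*x²
w(Z) = -4/7 (w(Z) = (-4*(-1)²)/7 = (-4*1)/7 = (⅐)*(-4) = -4/7)
89 + (-7 + 77)*w(8) = 89 + (-7 + 77)*(-4/7) = 89 + 70*(-4/7) = 89 - 40 = 49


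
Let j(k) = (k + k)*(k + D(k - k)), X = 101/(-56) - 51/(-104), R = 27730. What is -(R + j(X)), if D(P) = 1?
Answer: -459277883/16562 ≈ -27731.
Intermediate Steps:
X = -239/182 (X = 101*(-1/56) - 51*(-1/104) = -101/56 + 51/104 = -239/182 ≈ -1.3132)
j(k) = 2*k*(1 + k) (j(k) = (k + k)*(k + 1) = (2*k)*(1 + k) = 2*k*(1 + k))
-(R + j(X)) = -(27730 + 2*(-239/182)*(1 - 239/182)) = -(27730 + 2*(-239/182)*(-57/182)) = -(27730 + 13623/16562) = -1*459277883/16562 = -459277883/16562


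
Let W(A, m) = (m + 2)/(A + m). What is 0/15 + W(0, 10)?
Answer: 6/5 ≈ 1.2000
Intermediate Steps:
W(A, m) = (2 + m)/(A + m)
0/15 + W(0, 10) = 0/15 + (2 + 10)/(0 + 10) = 0*(1/15) + 12/10 = 0 + (⅒)*12 = 0 + 6/5 = 6/5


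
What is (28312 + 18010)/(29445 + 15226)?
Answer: 46322/44671 ≈ 1.0370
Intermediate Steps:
(28312 + 18010)/(29445 + 15226) = 46322/44671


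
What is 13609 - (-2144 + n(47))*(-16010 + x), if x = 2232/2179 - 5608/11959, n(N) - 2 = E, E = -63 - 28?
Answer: -931218780349733/26058661 ≈ -3.5735e+7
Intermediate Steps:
E = -91
n(N) = -89 (n(N) = 2 - 91 = -89)
x = 14472656/26058661 (x = 2232*(1/2179) - 5608*1/11959 = 2232/2179 - 5608/11959 = 14472656/26058661 ≈ 0.55539)
13609 - (-2144 + n(47))*(-16010 + x) = 13609 - (-2144 - 89)*(-16010 + 14472656/26058661) = 13609 - (-2233)*(-417184689954)/26058661 = 13609 - 1*931573412667282/26058661 = 13609 - 931573412667282/26058661 = -931218780349733/26058661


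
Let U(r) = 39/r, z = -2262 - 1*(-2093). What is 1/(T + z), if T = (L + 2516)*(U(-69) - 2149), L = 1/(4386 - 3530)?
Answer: -107/578707103 ≈ -1.8489e-7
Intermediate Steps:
z = -169 (z = -2262 + 2093 = -169)
L = 1/856 ≈ 0.0011682
T = -578689020/107 (T = (1/856 + 2516)*(39/(-69) - 2149) = 2153697*(39*(-1/69) - 2149)/856 = 2153697*(-13/23 - 2149)/856 = (2153697/856)*(-49440/23) = -578689020/107 ≈ -5.4083e+6)
1/(T + z) = 1/(-578689020/107 - 169) = 1/(-578707103/107) = -107/578707103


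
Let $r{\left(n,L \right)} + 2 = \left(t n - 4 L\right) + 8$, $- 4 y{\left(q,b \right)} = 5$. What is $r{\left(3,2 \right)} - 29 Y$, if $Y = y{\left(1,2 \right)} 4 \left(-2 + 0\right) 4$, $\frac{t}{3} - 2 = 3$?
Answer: $-1117$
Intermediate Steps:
$t = 15$ ($t = 6 + 3 \cdot 3 = 6 + 9 = 15$)
$y{\left(q,b \right)} = - \frac{5}{4}$ ($y{\left(q,b \right)} = \left(- \frac{1}{4}\right) 5 = - \frac{5}{4}$)
$Y = 40$ ($Y = - \frac{5 \cdot 4 \left(-2 + 0\right)}{4} \cdot 4 = - \frac{5 \cdot 4 \left(-2\right)}{4} \cdot 4 = \left(- \frac{5}{4}\right) \left(-8\right) 4 = 10 \cdot 4 = 40$)
$r{\left(n,L \right)} = 6 - 4 L + 15 n$ ($r{\left(n,L \right)} = -2 - \left(-8 - 15 n + 4 L\right) = -2 + \left(8 - 4 L + 15 n\right) = 6 - 4 L + 15 n$)
$r{\left(3,2 \right)} - 29 Y = \left(6 - 8 + 15 \cdot 3\right) - 1160 = \left(6 - 8 + 45\right) - 1160 = 43 - 1160 = -1117$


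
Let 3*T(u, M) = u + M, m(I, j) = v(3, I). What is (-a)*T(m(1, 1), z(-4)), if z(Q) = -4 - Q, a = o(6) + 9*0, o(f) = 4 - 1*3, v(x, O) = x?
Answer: -1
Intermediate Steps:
o(f) = 1 (o(f) = 4 - 3 = 1)
m(I, j) = 3
a = 1 (a = 1 + 9*0 = 1 + 0 = 1)
T(u, M) = M/3 + u/3 (T(u, M) = (u + M)/3 = (M + u)/3 = M/3 + u/3)
(-a)*T(m(1, 1), z(-4)) = (-1*1)*((-4 - 1*(-4))/3 + (⅓)*3) = -((-4 + 4)/3 + 1) = -((⅓)*0 + 1) = -(0 + 1) = -1*1 = -1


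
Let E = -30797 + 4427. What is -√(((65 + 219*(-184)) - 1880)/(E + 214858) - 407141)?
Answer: -I*√3616200471853118/94244 ≈ -638.08*I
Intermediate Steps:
E = -26370
-√(((65 + 219*(-184)) - 1880)/(E + 214858) - 407141) = -√(((65 + 219*(-184)) - 1880)/(-26370 + 214858) - 407141) = -√(((65 - 40296) - 1880)/188488 - 407141) = -√((-40231 - 1880)*(1/188488) - 407141) = -√(-42111*1/188488 - 407141) = -√(-42111/188488 - 407141) = -√(-76741234919/188488) = -I*√3616200471853118/94244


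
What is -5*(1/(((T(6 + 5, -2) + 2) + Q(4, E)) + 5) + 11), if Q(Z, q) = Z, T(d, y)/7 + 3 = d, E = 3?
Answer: -3690/67 ≈ -55.075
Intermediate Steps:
T(d, y) = -21 + 7*d
-5*(1/(((T(6 + 5, -2) + 2) + Q(4, E)) + 5) + 11) = -5*(1/((((-21 + 7*(6 + 5)) + 2) + 4) + 5) + 11) = -5*(1/((((-21 + 7*11) + 2) + 4) + 5) + 11) = -5*(1/((((-21 + 77) + 2) + 4) + 5) + 11) = -5*(1/(((56 + 2) + 4) + 5) + 11) = -5*(1/((58 + 4) + 5) + 11) = -5*(1/(62 + 5) + 11) = -5*(1/67 + 11) = -5*738/67 = -3690/67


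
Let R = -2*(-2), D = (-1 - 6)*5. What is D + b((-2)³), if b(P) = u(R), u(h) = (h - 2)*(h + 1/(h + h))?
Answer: -107/4 ≈ -26.750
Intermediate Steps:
D = -35 (D = -7*5 = -35)
R = 4
u(h) = (-2 + h)*(h + 1/(2*h))
b(P) = 33/4 (b(P) = ½ + 4² - 1/4 - 2*4 = ½ + 16 - 1*¼ - 8 = ½ + 16 - ¼ - 8 = 33/4)
D + b((-2)³) = -35 + 33/4 = -107/4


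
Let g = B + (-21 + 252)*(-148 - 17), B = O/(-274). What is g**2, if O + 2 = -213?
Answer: 109062410457025/75076 ≈ 1.4527e+9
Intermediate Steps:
O = -215 (O = -2 - 213 = -215)
B = 215/274 (B = -215/(-274) = -215*(-1/274) = 215/274 ≈ 0.78467)
g = -10443295/274 (g = 215/274 + (-21 + 252)*(-148 - 17) = 215/274 + 231*(-165) = 215/274 - 38115 = -10443295/274 ≈ -38114.)
g**2 = (-10443295/274)**2 = 109062410457025/75076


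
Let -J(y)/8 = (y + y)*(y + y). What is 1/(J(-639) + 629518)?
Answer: -1/12436754 ≈ -8.0407e-8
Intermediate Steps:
J(y) = -32*y² (J(y) = -8*(y + y)*(y + y) = -8*2*y*2*y = -32*y²)
1/(J(-639) + 629518) = 1/(-32*(-639)² + 629518) = 1/(-32*408321 + 629518) = 1/(-13066272 + 629518) = 1/(-12436754) = -1/12436754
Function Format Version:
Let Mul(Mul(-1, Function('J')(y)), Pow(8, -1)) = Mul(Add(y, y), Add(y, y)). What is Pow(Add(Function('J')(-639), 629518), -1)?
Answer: Rational(-1, 12436754) ≈ -8.0407e-8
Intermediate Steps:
Function('J')(y) = Mul(-32, Pow(y, 2)) (Function('J')(y) = Mul(-8, Mul(Add(y, y), Add(y, y))) = Mul(-8, Mul(Mul(2, y), Mul(2, y))) = Mul(-8, Mul(4, Pow(y, 2))) = Mul(-32, Pow(y, 2)))
Pow(Add(Function('J')(-639), 629518), -1) = Pow(Add(Mul(-32, Pow(-639, 2)), 629518), -1) = Pow(Add(Mul(-32, 408321), 629518), -1) = Pow(Add(-13066272, 629518), -1) = Pow(-12436754, -1) = Rational(-1, 12436754)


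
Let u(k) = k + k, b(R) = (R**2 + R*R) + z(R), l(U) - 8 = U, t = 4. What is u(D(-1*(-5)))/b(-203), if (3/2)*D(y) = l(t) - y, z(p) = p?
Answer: 4/35235 ≈ 0.00011352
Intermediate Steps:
l(U) = 8 + U
b(R) = R + 2*R**2 (b(R) = (R**2 + R*R) + R = (R**2 + R**2) + R = 2*R**2 + R = R + 2*R**2)
D(y) = 8 - 2*y/3 (D(y) = 2*((8 + 4) - y)/3 = 2*(12 - y)/3 = 8 - 2*y/3)
u(k) = 2*k
u(D(-1*(-5)))/b(-203) = (2*(8 - (-2)*(-5)/3))/((-203*(1 + 2*(-203)))) = (2*(8 - 2/3*5))/((-203*(1 - 406))) = (2*(8 - 10/3))/((-203*(-405))) = (2*(14/3))/82215 = (28/3)*(1/82215) = 4/35235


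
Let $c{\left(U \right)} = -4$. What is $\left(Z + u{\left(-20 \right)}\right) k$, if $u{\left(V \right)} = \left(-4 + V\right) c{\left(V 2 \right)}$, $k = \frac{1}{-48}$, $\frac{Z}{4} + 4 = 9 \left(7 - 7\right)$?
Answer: $- \frac{5}{3} \approx -1.6667$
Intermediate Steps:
$Z = -16$ ($Z = -16 + 4 \cdot 9 \left(7 - 7\right) = -16 + 4 \cdot 9 \cdot 0 = -16 + 4 \cdot 0 = -16 + 0 = -16$)
$k = - \frac{1}{48} \approx -0.020833$
$u{\left(V \right)} = 16 - 4 V$ ($u{\left(V \right)} = \left(-4 + V\right) \left(-4\right) = 16 - 4 V$)
$\left(Z + u{\left(-20 \right)}\right) k = \left(-16 + \left(16 - -80\right)\right) \left(- \frac{1}{48}\right) = \left(-16 + \left(16 + 80\right)\right) \left(- \frac{1}{48}\right) = \left(-16 + 96\right) \left(- \frac{1}{48}\right) = 80 \left(- \frac{1}{48}\right) = - \frac{5}{3}$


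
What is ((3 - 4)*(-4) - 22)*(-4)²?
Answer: -288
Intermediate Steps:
((3 - 4)*(-4) - 22)*(-4)² = (-1*(-4) - 22)*16 = (4 - 22)*16 = -18*16 = -288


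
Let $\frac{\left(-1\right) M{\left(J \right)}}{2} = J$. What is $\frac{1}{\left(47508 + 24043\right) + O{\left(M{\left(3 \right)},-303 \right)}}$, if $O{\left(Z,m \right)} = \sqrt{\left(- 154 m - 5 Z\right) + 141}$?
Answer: $\frac{71551}{5119498768} - \frac{\sqrt{46833}}{5119498768} \approx 1.3934 \cdot 10^{-5}$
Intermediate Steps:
$M{\left(J \right)} = - 2 J$
$O{\left(Z,m \right)} = \sqrt{141 - 154 m - 5 Z}$
$\frac{1}{\left(47508 + 24043\right) + O{\left(M{\left(3 \right)},-303 \right)}} = \frac{1}{\left(47508 + 24043\right) + \sqrt{141 - -46662 - 5 \left(\left(-2\right) 3\right)}} = \frac{1}{71551 + \sqrt{141 + 46662 - -30}} = \frac{1}{71551 + \sqrt{141 + 46662 + 30}} = \frac{1}{71551 + \sqrt{46833}}$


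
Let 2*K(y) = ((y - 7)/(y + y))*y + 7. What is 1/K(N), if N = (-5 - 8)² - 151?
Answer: 4/25 ≈ 0.16000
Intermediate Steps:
N = 18 (N = (-13)² - 151 = 169 - 151 = 18)
K(y) = 7/4 + y/4 (K(y) = (((y - 7)/(y + y))*y + 7)/2 = (((-7 + y)/((2*y)))*y + 7)/2 = (((-7 + y)*(1/(2*y)))*y + 7)/2 = (((-7 + y)/(2*y))*y + 7)/2 = ((-7/2 + y/2) + 7)/2 = (7/2 + y/2)/2 = 7/4 + y/4)
1/K(N) = 1/(7/4 + (¼)*18) = 1/(7/4 + 9/2) = 1/(25/4) = 4/25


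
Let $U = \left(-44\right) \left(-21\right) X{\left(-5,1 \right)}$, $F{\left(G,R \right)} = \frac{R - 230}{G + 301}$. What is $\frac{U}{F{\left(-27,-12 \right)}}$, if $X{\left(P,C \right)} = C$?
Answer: $- \frac{11508}{11} \approx -1046.2$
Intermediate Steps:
$F{\left(G,R \right)} = \frac{-230 + R}{301 + G}$
$U = 924$ ($U = \left(-44\right) \left(-21\right) 1 = 924 \cdot 1 = 924$)
$\frac{U}{F{\left(-27,-12 \right)}} = \frac{924}{\frac{1}{301 - 27} \left(-230 - 12\right)} = \frac{924}{\frac{1}{274} \left(-242\right)} = \frac{924}{- \frac{121}{137}} = 924 \left(- \frac{137}{121}\right) = - \frac{11508}{11}$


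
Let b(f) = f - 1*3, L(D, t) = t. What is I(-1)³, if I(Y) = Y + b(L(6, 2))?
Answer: -8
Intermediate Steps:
b(f) = -3 + f (b(f) = f - 3 = -3 + f)
I(Y) = -1 + Y (I(Y) = Y + (-3 + 2) = Y - 1 = -1 + Y)
I(-1)³ = (-1 - 1)³ = (-2)³ = -8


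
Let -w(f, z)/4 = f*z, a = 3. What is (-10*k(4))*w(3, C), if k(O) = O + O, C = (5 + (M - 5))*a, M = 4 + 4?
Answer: 23040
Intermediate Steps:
M = 8
C = 24 (C = (5 + (8 - 5))*3 = (5 + 3)*3 = 8*3 = 24)
k(O) = 2*O
w(f, z) = -4*f*z
(-10*k(4))*w(3, C) = (-20*4)*(-4*3*24) = -10*8*(-288) = -80*(-288) = 23040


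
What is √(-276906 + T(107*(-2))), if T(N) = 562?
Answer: 2*I*√69086 ≈ 525.68*I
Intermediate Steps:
√(-276906 + T(107*(-2))) = √(-276906 + 562) = √(-276344) = 2*I*√69086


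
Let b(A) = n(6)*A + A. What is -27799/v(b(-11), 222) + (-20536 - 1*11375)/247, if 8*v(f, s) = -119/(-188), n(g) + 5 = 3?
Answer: -10330792321/29393 ≈ -3.5147e+5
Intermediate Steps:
n(g) = -2 (n(g) = -5 + 3 = -2)
b(A) = -A (b(A) = -2*A + A = -A)
v(f, s) = 119/1504 (v(f, s) = (-119/(-188))/8 = (-119*(-1/188))/8 = (⅛)*(119/188) = 119/1504)
-27799/v(b(-11), 222) + (-20536 - 1*11375)/247 = -27799/119/1504 + (-20536 - 1*11375)/247 = -27799*1504/119 + (-20536 - 11375)*(1/247) = -41809696/119 - 31911*1/247 = -41809696/119 - 31911/247 = -10330792321/29393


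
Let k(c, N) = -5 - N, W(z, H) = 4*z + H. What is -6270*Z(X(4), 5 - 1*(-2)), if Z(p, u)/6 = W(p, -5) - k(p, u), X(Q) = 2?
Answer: -564300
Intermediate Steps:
W(z, H) = H + 4*z
Z(p, u) = 6*u + 24*p (Z(p, u) = 6*((-5 + 4*p) - (-5 - u)) = 6*((-5 + 4*p) + (5 + u)) = 6*(u + 4*p) = 6*u + 24*p)
-6270*Z(X(4), 5 - 1*(-2)) = -6270*(6*(5 - 1*(-2)) + 24*2) = -6270*(6*(5 + 2) + 48) = -6270*(6*7 + 48) = -6270*(42 + 48) = -6270*90 = -564300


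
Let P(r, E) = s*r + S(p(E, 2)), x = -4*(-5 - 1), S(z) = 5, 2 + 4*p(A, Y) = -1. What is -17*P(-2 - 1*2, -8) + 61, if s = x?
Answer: 1608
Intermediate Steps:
p(A, Y) = -3/4 (p(A, Y) = -1/2 + (1/4)*(-1) = -1/2 - 1/4 = -3/4)
x = 24 (x = -4*(-6) = 24)
s = 24
P(r, E) = 5 + 24*r (P(r, E) = 24*r + 5 = 5 + 24*r)
-17*P(-2 - 1*2, -8) + 61 = -17*(5 + 24*(-2 - 1*2)) + 61 = -17*(5 + 24*(-2 - 2)) + 61 = -17*(5 + 24*(-4)) + 61 = -17*(5 - 96) + 61 = -17*(-91) + 61 = 1547 + 61 = 1608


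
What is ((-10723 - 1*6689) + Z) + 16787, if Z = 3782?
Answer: 3157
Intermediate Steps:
((-10723 - 1*6689) + Z) + 16787 = ((-10723 - 1*6689) + 3782) + 16787 = ((-10723 - 6689) + 3782) + 16787 = (-17412 + 3782) + 16787 = -13630 + 16787 = 3157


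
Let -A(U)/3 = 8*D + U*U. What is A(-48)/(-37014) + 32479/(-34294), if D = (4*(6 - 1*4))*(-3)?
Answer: -164148487/211559686 ≈ -0.77590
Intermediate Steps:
D = -24 (D = (4*(6 - 4))*(-3) = (4*2)*(-3) = 8*(-3) = -24)
A(U) = 576 - 3*U**2 (A(U) = -3*(8*(-24) + U*U) = -3*(-192 + U**2) = 576 - 3*U**2)
A(-48)/(-37014) + 32479/(-34294) = (576 - 3*(-48)**2)/(-37014) + 32479/(-34294) = (576 - 3*2304)*(-1/37014) + 32479*(-1/34294) = (576 - 6912)*(-1/37014) - 32479/34294 = -6336*(-1/37014) - 32479/34294 = 1056/6169 - 32479/34294 = -164148487/211559686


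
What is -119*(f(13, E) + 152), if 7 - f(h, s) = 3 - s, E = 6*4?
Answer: -21420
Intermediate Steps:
E = 24
f(h, s) = 4 + s (f(h, s) = 7 - (3 - s) = 7 + (-3 + s) = 4 + s)
-119*(f(13, E) + 152) = -119*((4 + 24) + 152) = -119*(28 + 152) = -119*180 = -21420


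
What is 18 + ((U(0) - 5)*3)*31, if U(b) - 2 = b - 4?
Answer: -633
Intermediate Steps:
U(b) = -2 + b (U(b) = 2 + (b - 4) = 2 + (-4 + b) = -2 + b)
18 + ((U(0) - 5)*3)*31 = 18 + (((-2 + 0) - 5)*3)*31 = 18 + ((-2 - 5)*3)*31 = 18 - 7*3*31 = 18 - 21*31 = 18 - 651 = -633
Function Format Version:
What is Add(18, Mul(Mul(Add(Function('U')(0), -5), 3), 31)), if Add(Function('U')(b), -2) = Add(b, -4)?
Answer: -633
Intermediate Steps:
Function('U')(b) = Add(-2, b) (Function('U')(b) = Add(2, Add(b, -4)) = Add(2, Add(-4, b)) = Add(-2, b))
Add(18, Mul(Mul(Add(Function('U')(0), -5), 3), 31)) = Add(18, Mul(Mul(Add(Add(-2, 0), -5), 3), 31)) = Add(18, Mul(Mul(Add(-2, -5), 3), 31)) = Add(18, Mul(Mul(-7, 3), 31)) = Add(18, Mul(-21, 31)) = Add(18, -651) = -633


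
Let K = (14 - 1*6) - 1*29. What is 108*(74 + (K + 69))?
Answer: 13176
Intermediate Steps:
K = -21 (K = (14 - 6) - 29 = 8 - 29 = -21)
108*(74 + (K + 69)) = 108*(74 + (-21 + 69)) = 108*(74 + 48) = 108*122 = 13176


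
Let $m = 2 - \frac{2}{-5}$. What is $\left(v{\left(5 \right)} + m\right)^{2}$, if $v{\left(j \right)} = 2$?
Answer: $\frac{484}{25} \approx 19.36$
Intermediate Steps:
$m = \frac{12}{5}$ ($m = 2 - - \frac{2}{5} = 2 + \frac{2}{5} = \frac{12}{5} \approx 2.4$)
$\left(v{\left(5 \right)} + m\right)^{2} = \left(2 + \frac{12}{5}\right)^{2} = \left(\frac{22}{5}\right)^{2} = \frac{484}{25}$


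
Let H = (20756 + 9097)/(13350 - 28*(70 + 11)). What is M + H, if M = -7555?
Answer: -27898219/3694 ≈ -7552.3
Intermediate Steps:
H = 9951/3694 (H = 29853/(13350 - 28*81) = 29853/(13350 - 2268) = 29853/11082 = 29853*(1/11082) = 9951/3694 ≈ 2.6938)
M + H = -7555 + 9951/3694 = -27898219/3694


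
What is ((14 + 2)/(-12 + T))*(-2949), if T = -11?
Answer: 47184/23 ≈ 2051.5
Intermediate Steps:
((14 + 2)/(-12 + T))*(-2949) = ((14 + 2)/(-12 - 11))*(-2949) = (16/(-23))*(-2949) = (16*(-1/23))*(-2949) = -16/23*(-2949) = 47184/23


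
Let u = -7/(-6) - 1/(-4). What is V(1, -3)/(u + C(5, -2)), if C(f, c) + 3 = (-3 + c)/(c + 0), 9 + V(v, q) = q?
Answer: -144/11 ≈ -13.091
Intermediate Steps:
V(v, q) = -9 + q
u = 17/12 (u = -7*(-⅙) - 1*(-¼) = 7/6 + ¼ = 17/12 ≈ 1.4167)
C(f, c) = -3 + (-3 + c)/c (C(f, c) = -3 + (-3 + c)/(c + 0) = -3 + (-3 + c)/c)
V(1, -3)/(u + C(5, -2)) = (-9 - 3)/(17/12 + (-2 - 3/(-2))) = -12/(17/12 + (-2 - 3*(-½))) = -12/(17/12 + (-2 + 3/2)) = -12/(17/12 - ½) = -12/11/12 = -12*12/11 = -144/11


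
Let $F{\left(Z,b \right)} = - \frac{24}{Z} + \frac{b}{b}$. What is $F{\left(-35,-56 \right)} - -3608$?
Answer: $\frac{126339}{35} \approx 3609.7$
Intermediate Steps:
$F{\left(Z,b \right)} = 1 - \frac{24}{Z}$ ($F{\left(Z,b \right)} = - \frac{24}{Z} + 1 = 1 - \frac{24}{Z}$)
$F{\left(-35,-56 \right)} - -3608 = \frac{-24 - 35}{-35} - -3608 = \left(- \frac{1}{35}\right) \left(-59\right) + 3608 = \frac{59}{35} + 3608 = \frac{126339}{35}$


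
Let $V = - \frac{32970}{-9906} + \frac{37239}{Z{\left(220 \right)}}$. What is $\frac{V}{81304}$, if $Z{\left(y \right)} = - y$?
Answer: $- \frac{60272689}{29531238880} \approx -0.002041$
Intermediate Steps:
$V = - \frac{60272689}{363220}$ ($V = - \frac{32970}{-9906} + \frac{37239}{\left(-1\right) 220} = \left(-32970\right) \left(- \frac{1}{9906}\right) + \frac{37239}{-220} = \frac{5495}{1651} + 37239 \left(- \frac{1}{220}\right) = \frac{5495}{1651} - \frac{37239}{220} = - \frac{60272689}{363220} \approx -165.94$)
$\frac{V}{81304} = - \frac{60272689}{363220 \cdot 81304} = \left(- \frac{60272689}{363220}\right) \frac{1}{81304} = - \frac{60272689}{29531238880}$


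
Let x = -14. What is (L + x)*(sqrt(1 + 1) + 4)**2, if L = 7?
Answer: -126 - 56*sqrt(2) ≈ -205.20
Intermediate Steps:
(L + x)*(sqrt(1 + 1) + 4)**2 = (7 - 14)*(sqrt(1 + 1) + 4)**2 = -7*(sqrt(2) + 4)**2 = -7*(4 + sqrt(2))**2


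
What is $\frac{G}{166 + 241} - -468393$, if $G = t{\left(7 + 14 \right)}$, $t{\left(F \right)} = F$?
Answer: $\frac{190635972}{407} \approx 4.6839 \cdot 10^{5}$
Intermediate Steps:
$G = 21$ ($G = 7 + 14 = 21$)
$\frac{G}{166 + 241} - -468393 = \frac{1}{166 + 241} \cdot 21 - -468393 = \frac{1}{407} \cdot 21 + 468393 = \frac{21}{407} + 468393 = \frac{190635972}{407}$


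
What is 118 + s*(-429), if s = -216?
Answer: 92782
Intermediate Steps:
118 + s*(-429) = 118 - 216*(-429) = 118 + 92664 = 92782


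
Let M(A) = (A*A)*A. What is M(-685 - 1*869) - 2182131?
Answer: -3754961595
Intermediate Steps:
M(A) = A³ (M(A) = A²*A = A³)
M(-685 - 1*869) - 2182131 = (-685 - 1*869)³ - 2182131 = (-685 - 869)³ - 2182131 = (-1554)³ - 2182131 = -3752779464 - 2182131 = -3754961595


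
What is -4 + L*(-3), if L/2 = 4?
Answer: -28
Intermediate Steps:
L = 8 (L = 2*4 = 8)
-4 + L*(-3) = -4 + 8*(-3) = -4 - 24 = -28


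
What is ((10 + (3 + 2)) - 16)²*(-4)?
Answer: -4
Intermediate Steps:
((10 + (3 + 2)) - 16)²*(-4) = ((10 + 5) - 16)²*(-4) = (15 - 16)²*(-4) = (-1)²*(-4) = 1*(-4) = -4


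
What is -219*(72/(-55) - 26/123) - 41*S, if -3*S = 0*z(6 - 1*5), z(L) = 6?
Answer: 750878/2255 ≈ 332.98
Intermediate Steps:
S = 0 (S = -0*6 = -⅓*0 = 0)
-219*(72/(-55) - 26/123) - 41*S = -219*(72/(-55) - 26/123) - 41*0 = -219*(72*(-1/55) - 26*1/123) + 0 = -219*(-72/55 - 26/123) + 0 = -219*(-10286/6765) + 0 = 750878/2255 + 0 = 750878/2255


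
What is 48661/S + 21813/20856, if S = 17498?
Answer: 21159965/5529368 ≈ 3.8268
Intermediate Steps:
48661/S + 21813/20856 = 48661/17498 + 21813/20856 = 48661*(1/17498) + 21813*(1/20856) = 48661/17498 + 661/632 = 21159965/5529368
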